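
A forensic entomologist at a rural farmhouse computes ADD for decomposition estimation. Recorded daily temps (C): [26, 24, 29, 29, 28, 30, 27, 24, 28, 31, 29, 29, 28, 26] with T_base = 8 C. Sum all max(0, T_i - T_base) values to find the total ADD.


Computing ADD day by day:
Day 1: max(0, 26 - 8) = 18
Day 2: max(0, 24 - 8) = 16
Day 3: max(0, 29 - 8) = 21
Day 4: max(0, 29 - 8) = 21
Day 5: max(0, 28 - 8) = 20
Day 6: max(0, 30 - 8) = 22
Day 7: max(0, 27 - 8) = 19
Day 8: max(0, 24 - 8) = 16
Day 9: max(0, 28 - 8) = 20
Day 10: max(0, 31 - 8) = 23
Day 11: max(0, 29 - 8) = 21
Day 12: max(0, 29 - 8) = 21
Day 13: max(0, 28 - 8) = 20
Day 14: max(0, 26 - 8) = 18
Total ADD = 276

276


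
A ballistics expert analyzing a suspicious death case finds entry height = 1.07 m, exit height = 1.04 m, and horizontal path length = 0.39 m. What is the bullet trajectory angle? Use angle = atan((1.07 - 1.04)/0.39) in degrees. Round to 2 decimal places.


Bullet trajectory angle:
Height difference = 1.07 - 1.04 = 0.03 m
angle = atan(0.03 / 0.39)
angle = atan(0.076923)
angle = 4.40 degrees

4.40


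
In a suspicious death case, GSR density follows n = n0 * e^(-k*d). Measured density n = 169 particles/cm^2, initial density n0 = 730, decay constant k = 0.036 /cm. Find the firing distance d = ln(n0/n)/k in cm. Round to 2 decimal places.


GSR distance calculation:
n0/n = 730 / 169 = 4.319527
ln(n0/n) = 1.463146
d = 1.463146 / 0.036 = 40.64 cm

40.64


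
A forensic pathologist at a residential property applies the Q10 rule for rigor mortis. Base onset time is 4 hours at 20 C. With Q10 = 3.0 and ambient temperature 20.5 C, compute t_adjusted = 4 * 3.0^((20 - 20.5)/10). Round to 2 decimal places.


Rigor mortis time adjustment:
Exponent = (T_ref - T_actual) / 10 = (20 - 20.5) / 10 = -0.05
Q10 factor = 3.0^-0.05 = 0.94655
t_adjusted = 4 * 0.94655 = 3.79 hours

3.79


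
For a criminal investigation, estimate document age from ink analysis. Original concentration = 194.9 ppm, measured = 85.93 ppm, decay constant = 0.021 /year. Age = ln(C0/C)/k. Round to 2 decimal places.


Document age estimation:
C0/C = 194.9 / 85.93 = 2.268125
ln(C0/C) = 0.818953
t = 0.818953 / 0.021 = 39.00 years

39.00


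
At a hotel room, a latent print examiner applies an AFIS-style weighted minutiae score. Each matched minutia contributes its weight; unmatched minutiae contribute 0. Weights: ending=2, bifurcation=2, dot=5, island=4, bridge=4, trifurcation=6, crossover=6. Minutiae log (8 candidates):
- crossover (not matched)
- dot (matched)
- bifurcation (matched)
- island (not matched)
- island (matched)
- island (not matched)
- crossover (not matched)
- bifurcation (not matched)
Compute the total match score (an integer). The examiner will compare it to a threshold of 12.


Weighted minutiae match score:
  crossover: not matched, +0
  dot: matched, +5 (running total 5)
  bifurcation: matched, +2 (running total 7)
  island: not matched, +0
  island: matched, +4 (running total 11)
  island: not matched, +0
  crossover: not matched, +0
  bifurcation: not matched, +0
Total score = 11
Threshold = 12; verdict = inconclusive

11


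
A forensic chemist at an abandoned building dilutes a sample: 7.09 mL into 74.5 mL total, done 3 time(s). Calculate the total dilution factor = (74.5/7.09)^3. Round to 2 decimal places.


Dilution factor calculation:
Single dilution = V_total / V_sample = 74.5 / 7.09 ≈ 10.507757
Number of dilutions = 3
Total DF = (74.5 / 7.09)^3 (full precision, rounded at the end) = 1160.19

1160.19


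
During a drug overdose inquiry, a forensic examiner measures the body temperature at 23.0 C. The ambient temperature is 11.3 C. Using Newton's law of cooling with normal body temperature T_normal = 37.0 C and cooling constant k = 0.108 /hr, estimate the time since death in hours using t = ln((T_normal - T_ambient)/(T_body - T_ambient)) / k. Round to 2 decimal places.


Using Newton's law of cooling:
t = ln((T_normal - T_ambient) / (T_body - T_ambient)) / k
T_normal - T_ambient = 25.7
T_body - T_ambient = 11.7
Ratio = 2.196581
ln(ratio) = 0.786902
t = 0.786902 / 0.108 = 7.29 hours

7.29


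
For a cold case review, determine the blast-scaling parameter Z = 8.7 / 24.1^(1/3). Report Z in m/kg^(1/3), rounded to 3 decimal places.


Scaled distance calculation:
W^(1/3) = 24.1^(1/3) = 2.8885
Z = R / W^(1/3) = 8.7 / 2.8885
Z = 3.012 m/kg^(1/3)

3.012


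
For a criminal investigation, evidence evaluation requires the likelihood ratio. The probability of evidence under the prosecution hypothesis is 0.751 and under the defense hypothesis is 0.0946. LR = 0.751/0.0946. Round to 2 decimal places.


Likelihood ratio calculation:
LR = P(E|Hp) / P(E|Hd)
LR = 0.751 / 0.0946
LR = 7.94

7.94


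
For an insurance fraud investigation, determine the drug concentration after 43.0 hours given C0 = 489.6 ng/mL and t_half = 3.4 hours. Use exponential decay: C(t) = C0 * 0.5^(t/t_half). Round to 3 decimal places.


Drug concentration decay:
Number of half-lives = t / t_half = 43.0 / 3.4 = 12.647059
Decay factor = 0.5^12.647059 = 0.0001559
C(t) = 489.6 * 0.0001559 = 0.076 ng/mL

0.076


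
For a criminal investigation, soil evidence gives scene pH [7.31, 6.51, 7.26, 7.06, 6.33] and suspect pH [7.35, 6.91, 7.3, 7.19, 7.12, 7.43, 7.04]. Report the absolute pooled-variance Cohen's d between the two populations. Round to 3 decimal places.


Pooled-variance Cohen's d for soil pH comparison:
Scene mean = 34.47 / 5 = 6.894
Suspect mean = 50.34 / 7 = 7.191429
Scene sample variance s_s^2 = 0.20003
Suspect sample variance s_c^2 = 0.033514
Pooled variance = ((n_s-1)*s_s^2 + (n_c-1)*s_c^2) / (n_s + n_c - 2) = 0.100121
Pooled SD = sqrt(0.100121) = 0.316419
Mean difference = -0.297429
|d| = |-0.297429| / 0.316419 = 0.940

0.940


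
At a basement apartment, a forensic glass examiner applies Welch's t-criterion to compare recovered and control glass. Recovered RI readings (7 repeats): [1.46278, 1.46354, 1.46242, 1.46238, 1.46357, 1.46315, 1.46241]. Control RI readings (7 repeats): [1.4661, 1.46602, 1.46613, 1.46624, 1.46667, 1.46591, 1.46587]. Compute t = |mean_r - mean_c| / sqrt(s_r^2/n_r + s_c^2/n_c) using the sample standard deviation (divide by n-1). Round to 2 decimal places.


Welch's t-criterion for glass RI comparison:
Recovered mean = sum / n_r = 10.24025 / 7 = 1.4628929
Control mean = sum / n_c = 10.26294 / 7 = 1.4661343
Recovered sample variance s_r^2 = 2.79324e-07
Control sample variance s_c^2 = 7.20952e-08
Welch SE (unpooled) = sqrt(s_r^2/n_r + s_c^2/n_c) = sqrt(3.99034e-08 + 1.02993e-08) = sqrt(5.02027e-08) = 0.00022406
|mean_r - mean_c| = 0.00324143
t = 0.00324143 / 0.00022406 = 14.47

14.47


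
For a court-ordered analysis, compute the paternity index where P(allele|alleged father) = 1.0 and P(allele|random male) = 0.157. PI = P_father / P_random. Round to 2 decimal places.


Paternity Index calculation:
PI = P(allele|father) / P(allele|random)
PI = 1.0 / 0.157
PI = 6.37

6.37


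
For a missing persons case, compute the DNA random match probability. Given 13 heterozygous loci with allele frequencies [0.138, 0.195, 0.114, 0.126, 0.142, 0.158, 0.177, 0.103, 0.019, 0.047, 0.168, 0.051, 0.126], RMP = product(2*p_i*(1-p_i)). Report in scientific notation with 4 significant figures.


Computing RMP for 13 loci:
Locus 1: 2 * 0.138 * 0.862 = 0.237912
Locus 2: 2 * 0.195 * 0.805 = 0.31395
Locus 3: 2 * 0.114 * 0.886 = 0.202008
Locus 4: 2 * 0.126 * 0.874 = 0.220248
Locus 5: 2 * 0.142 * 0.858 = 0.243672
Locus 6: 2 * 0.158 * 0.842 = 0.266072
Locus 7: 2 * 0.177 * 0.823 = 0.291342
Locus 8: 2 * 0.103 * 0.897 = 0.184782
Locus 9: 2 * 0.019 * 0.981 = 0.037278
Locus 10: 2 * 0.047 * 0.953 = 0.089582
Locus 11: 2 * 0.168 * 0.832 = 0.279552
Locus 12: 2 * 0.051 * 0.949 = 0.096798
Locus 13: 2 * 0.126 * 0.874 = 0.220248
RMP = 2.309e-10

2.309e-10


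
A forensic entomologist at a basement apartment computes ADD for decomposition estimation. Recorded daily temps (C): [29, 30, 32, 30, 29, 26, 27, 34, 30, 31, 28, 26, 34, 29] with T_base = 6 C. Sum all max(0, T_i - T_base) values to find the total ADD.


Computing ADD day by day:
Day 1: max(0, 29 - 6) = 23
Day 2: max(0, 30 - 6) = 24
Day 3: max(0, 32 - 6) = 26
Day 4: max(0, 30 - 6) = 24
Day 5: max(0, 29 - 6) = 23
Day 6: max(0, 26 - 6) = 20
Day 7: max(0, 27 - 6) = 21
Day 8: max(0, 34 - 6) = 28
Day 9: max(0, 30 - 6) = 24
Day 10: max(0, 31 - 6) = 25
Day 11: max(0, 28 - 6) = 22
Day 12: max(0, 26 - 6) = 20
Day 13: max(0, 34 - 6) = 28
Day 14: max(0, 29 - 6) = 23
Total ADD = 331

331


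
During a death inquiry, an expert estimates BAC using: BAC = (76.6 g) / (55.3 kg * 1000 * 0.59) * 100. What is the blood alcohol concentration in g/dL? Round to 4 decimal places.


Applying the Widmark formula:
BAC = (dose_g / (body_wt * 1000 * r)) * 100
Denominator = 55.3 * 1000 * 0.59 = 32627
BAC = (76.6 / 32627) * 100
BAC = 0.2348 g/dL

0.2348


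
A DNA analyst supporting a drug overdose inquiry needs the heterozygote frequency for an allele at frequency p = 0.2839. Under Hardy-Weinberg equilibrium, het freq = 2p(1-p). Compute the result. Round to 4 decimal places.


Hardy-Weinberg heterozygote frequency:
q = 1 - p = 1 - 0.2839 = 0.7161
2pq = 2 * 0.2839 * 0.7161 = 0.4066

0.4066


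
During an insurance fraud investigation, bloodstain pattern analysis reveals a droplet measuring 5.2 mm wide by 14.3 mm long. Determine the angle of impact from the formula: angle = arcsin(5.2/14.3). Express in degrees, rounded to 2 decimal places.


Blood spatter impact angle calculation:
width / length = 5.2 / 14.3 = 0.363636
angle = arcsin(0.363636)
angle = 21.32 degrees

21.32


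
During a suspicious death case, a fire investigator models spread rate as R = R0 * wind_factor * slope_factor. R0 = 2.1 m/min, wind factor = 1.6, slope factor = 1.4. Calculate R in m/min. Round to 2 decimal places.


Fire spread rate calculation:
R = R0 * wind_factor * slope_factor
= 2.1 * 1.6 * 1.4
= 3.36 * 1.4
= 4.70 m/min

4.70


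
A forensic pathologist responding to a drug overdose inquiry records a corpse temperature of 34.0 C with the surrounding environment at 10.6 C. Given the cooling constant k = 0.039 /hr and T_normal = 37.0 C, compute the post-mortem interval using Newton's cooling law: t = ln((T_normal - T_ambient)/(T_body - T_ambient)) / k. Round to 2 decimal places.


Using Newton's law of cooling:
t = ln((T_normal - T_ambient) / (T_body - T_ambient)) / k
T_normal - T_ambient = 26.4
T_body - T_ambient = 23.4
Ratio = 1.128205
ln(ratio) = 0.120628
t = 0.120628 / 0.039 = 3.09 hours

3.09


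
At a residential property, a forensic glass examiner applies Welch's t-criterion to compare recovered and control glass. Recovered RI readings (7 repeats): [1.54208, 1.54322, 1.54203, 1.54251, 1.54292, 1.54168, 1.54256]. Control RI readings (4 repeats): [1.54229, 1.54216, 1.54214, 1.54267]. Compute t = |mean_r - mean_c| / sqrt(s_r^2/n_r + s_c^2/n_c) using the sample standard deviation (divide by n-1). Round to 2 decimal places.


Welch's t-criterion for glass RI comparison:
Recovered mean = sum / n_r = 10.797 / 7 = 1.5424286
Control mean = sum / n_c = 6.16926 / 4 = 1.542315
Recovered sample variance s_r^2 = 2.88748e-07
Control sample variance s_c^2 = 6.04333e-08
Welch SE (unpooled) = sqrt(s_r^2/n_r + s_c^2/n_c) = sqrt(4.12497e-08 + 1.51083e-08) = sqrt(5.6358e-08) = 0.000237398
|mean_r - mean_c| = 0.000113571
t = 0.000113571 / 0.000237398 = 0.48

0.48


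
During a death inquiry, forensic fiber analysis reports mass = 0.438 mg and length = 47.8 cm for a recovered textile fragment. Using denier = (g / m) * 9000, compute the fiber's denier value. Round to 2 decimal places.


Denier calculation:
Mass in grams = 0.438 mg / 1000 = 0.000438 g
Length in meters = 47.8 cm / 100 = 0.478 m
Linear density = mass / length = 0.000438 / 0.478 = 0.00091632 g/m
Denier = (g/m) * 9000 = 0.00091632 * 9000 = 8.25

8.25


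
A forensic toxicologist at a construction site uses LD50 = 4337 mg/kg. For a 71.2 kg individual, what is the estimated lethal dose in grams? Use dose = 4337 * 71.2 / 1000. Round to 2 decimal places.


Lethal dose calculation:
Lethal dose = LD50 * body_weight / 1000
= 4337 * 71.2 / 1000
= 308794.4 / 1000
= 308.79 g

308.79


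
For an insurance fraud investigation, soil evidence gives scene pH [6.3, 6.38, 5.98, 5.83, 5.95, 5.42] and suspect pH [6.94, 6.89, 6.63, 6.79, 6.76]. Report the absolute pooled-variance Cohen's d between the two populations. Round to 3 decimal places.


Pooled-variance Cohen's d for soil pH comparison:
Scene mean = 35.86 / 6 = 5.976667
Suspect mean = 34.01 / 5 = 6.802
Scene sample variance s_s^2 = 0.119867
Suspect sample variance s_c^2 = 0.01457
Pooled variance = ((n_s-1)*s_s^2 + (n_c-1)*s_c^2) / (n_s + n_c - 2) = 0.073068
Pooled SD = sqrt(0.073068) = 0.270311
Mean difference = -0.825333
|d| = |-0.825333| / 0.270311 = 3.053

3.053


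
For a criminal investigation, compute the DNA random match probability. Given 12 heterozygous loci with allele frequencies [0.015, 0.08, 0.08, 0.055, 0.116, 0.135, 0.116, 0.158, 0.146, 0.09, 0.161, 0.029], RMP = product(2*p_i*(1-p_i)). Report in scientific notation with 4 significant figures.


Computing RMP for 12 loci:
Locus 1: 2 * 0.015 * 0.985 = 0.02955
Locus 2: 2 * 0.08 * 0.92 = 0.1472
Locus 3: 2 * 0.08 * 0.92 = 0.1472
Locus 4: 2 * 0.055 * 0.945 = 0.10395
Locus 5: 2 * 0.116 * 0.884 = 0.205088
Locus 6: 2 * 0.135 * 0.865 = 0.23355
Locus 7: 2 * 0.116 * 0.884 = 0.205088
Locus 8: 2 * 0.158 * 0.842 = 0.266072
Locus 9: 2 * 0.146 * 0.854 = 0.249368
Locus 10: 2 * 0.09 * 0.91 = 0.1638
Locus 11: 2 * 0.161 * 0.839 = 0.270158
Locus 12: 2 * 0.029 * 0.971 = 0.056318
RMP = 1.081e-10

1.081e-10


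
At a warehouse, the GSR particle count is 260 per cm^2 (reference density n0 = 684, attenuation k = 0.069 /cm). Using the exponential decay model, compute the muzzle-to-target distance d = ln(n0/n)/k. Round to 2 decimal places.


GSR distance calculation:
n0/n = 684 / 260 = 2.630769
ln(n0/n) = 0.967276
d = 0.967276 / 0.069 = 14.02 cm

14.02


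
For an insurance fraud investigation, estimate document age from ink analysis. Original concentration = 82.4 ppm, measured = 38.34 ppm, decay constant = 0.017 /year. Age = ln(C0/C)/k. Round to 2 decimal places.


Document age estimation:
C0/C = 82.4 / 38.34 = 2.149191
ln(C0/C) = 0.765091
t = 0.765091 / 0.017 = 45.01 years

45.01


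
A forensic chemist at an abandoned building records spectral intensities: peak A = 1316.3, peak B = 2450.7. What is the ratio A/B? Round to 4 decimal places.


Spectral peak ratio:
Peak A = 1316.3 counts
Peak B = 2450.7 counts
Ratio = 1316.3 / 2450.7 = 0.5371

0.5371


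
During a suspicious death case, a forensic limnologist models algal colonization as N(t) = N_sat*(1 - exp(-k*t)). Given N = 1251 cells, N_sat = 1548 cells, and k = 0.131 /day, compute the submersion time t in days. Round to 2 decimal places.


PMSI from diatom colonization curve:
N / N_sat = 1251 / 1548 = 0.80814
1 - N/N_sat = 0.19186
ln(1 - N/N_sat) = -1.650989
t = -ln(1 - N/N_sat) / k = -(-1.650989) / 0.131 = 12.60 days

12.60


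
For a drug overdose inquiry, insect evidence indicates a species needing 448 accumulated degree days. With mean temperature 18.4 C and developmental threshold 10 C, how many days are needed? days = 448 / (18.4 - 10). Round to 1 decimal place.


Insect development time:
Effective temperature = avg_temp - T_base = 18.4 - 10 = 8.4 C
Days = ADD / effective_temp = 448 / 8.4 = 53.3 days

53.3


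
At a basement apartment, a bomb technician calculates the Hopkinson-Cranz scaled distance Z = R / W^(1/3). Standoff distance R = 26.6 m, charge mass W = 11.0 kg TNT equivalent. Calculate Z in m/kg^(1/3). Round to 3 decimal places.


Scaled distance calculation:
W^(1/3) = 11.0^(1/3) = 2.22398
Z = R / W^(1/3) = 26.6 / 2.22398
Z = 11.961 m/kg^(1/3)

11.961


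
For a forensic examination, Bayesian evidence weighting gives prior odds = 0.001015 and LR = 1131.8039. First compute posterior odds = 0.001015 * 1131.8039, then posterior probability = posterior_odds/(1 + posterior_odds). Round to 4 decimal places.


Bayesian evidence evaluation:
Posterior odds = prior_odds * LR = 0.001015 * 1131.8039 = 1.148781
Posterior probability = posterior_odds / (1 + posterior_odds)
= 1.148781 / (1 + 1.148781)
= 1.148781 / 2.148781
= 0.5346

0.5346


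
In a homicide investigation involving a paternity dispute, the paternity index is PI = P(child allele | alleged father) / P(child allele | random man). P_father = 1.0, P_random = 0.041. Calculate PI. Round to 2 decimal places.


Paternity Index calculation:
PI = P(allele|father) / P(allele|random)
PI = 1.0 / 0.041
PI = 24.39

24.39


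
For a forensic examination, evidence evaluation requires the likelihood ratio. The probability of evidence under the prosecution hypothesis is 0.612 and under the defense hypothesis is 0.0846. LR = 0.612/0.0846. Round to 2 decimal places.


Likelihood ratio calculation:
LR = P(E|Hp) / P(E|Hd)
LR = 0.612 / 0.0846
LR = 7.23

7.23


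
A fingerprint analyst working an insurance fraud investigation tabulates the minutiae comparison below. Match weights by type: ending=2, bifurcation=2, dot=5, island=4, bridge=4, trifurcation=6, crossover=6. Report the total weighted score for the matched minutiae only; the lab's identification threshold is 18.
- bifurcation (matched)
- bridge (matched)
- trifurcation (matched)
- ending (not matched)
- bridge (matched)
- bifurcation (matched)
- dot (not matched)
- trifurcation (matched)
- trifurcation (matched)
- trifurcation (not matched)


Weighted minutiae match score:
  bifurcation: matched, +2 (running total 2)
  bridge: matched, +4 (running total 6)
  trifurcation: matched, +6 (running total 12)
  ending: not matched, +0
  bridge: matched, +4 (running total 16)
  bifurcation: matched, +2 (running total 18)
  dot: not matched, +0
  trifurcation: matched, +6 (running total 24)
  trifurcation: matched, +6 (running total 30)
  trifurcation: not matched, +0
Total score = 30
Threshold = 18; verdict = identification

30


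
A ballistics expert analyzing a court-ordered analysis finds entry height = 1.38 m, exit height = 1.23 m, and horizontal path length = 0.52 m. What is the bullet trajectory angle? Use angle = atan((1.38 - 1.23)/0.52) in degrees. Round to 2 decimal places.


Bullet trajectory angle:
Height difference = 1.38 - 1.23 = 0.15 m
angle = atan(0.15 / 0.52)
angle = atan(0.288462)
angle = 16.09 degrees

16.09


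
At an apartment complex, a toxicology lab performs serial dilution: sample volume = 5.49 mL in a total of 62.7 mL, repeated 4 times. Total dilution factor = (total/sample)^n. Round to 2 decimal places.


Dilution factor calculation:
Single dilution = V_total / V_sample = 62.7 / 5.49 ≈ 11.420765
Number of dilutions = 4
Total DF = (62.7 / 5.49)^4 (full precision, rounded at the end) = 17013.00

17013.00


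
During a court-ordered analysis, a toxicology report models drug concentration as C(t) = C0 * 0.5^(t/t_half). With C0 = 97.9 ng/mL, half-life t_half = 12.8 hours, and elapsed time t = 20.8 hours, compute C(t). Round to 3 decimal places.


Drug concentration decay:
Number of half-lives = t / t_half = 20.8 / 12.8 = 1.625
Decay factor = 0.5^1.625 = 0.32420989
C(t) = 97.9 * 0.32420989 = 31.740 ng/mL

31.740


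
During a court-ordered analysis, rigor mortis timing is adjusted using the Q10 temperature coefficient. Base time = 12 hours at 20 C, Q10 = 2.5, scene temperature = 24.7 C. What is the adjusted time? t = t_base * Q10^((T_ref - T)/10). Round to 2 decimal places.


Rigor mortis time adjustment:
Exponent = (T_ref - T_actual) / 10 = (20 - 24.7) / 10 = -0.47
Q10 factor = 2.5^-0.47 = 0.65008
t_adjusted = 12 * 0.65008 = 7.80 hours

7.80


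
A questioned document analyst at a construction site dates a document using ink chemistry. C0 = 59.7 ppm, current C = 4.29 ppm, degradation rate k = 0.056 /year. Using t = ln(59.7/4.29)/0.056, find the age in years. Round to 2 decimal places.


Document age estimation:
C0/C = 59.7 / 4.29 = 13.916084
ln(C0/C) = 2.633045
t = 2.633045 / 0.056 = 47.02 years

47.02


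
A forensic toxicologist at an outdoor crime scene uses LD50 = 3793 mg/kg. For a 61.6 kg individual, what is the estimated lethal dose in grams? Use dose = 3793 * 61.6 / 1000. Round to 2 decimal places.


Lethal dose calculation:
Lethal dose = LD50 * body_weight / 1000
= 3793 * 61.6 / 1000
= 233648.8 / 1000
= 233.65 g

233.65


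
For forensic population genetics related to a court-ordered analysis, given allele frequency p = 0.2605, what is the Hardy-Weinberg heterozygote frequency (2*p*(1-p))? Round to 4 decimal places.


Hardy-Weinberg heterozygote frequency:
q = 1 - p = 1 - 0.2605 = 0.7395
2pq = 2 * 0.2605 * 0.7395 = 0.3853

0.3853


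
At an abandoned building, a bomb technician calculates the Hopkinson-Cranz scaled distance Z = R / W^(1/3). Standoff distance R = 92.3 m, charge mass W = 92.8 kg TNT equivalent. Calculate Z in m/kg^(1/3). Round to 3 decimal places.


Scaled distance calculation:
W^(1/3) = 92.8^(1/3) = 4.527405
Z = R / W^(1/3) = 92.3 / 4.527405
Z = 20.387 m/kg^(1/3)

20.387


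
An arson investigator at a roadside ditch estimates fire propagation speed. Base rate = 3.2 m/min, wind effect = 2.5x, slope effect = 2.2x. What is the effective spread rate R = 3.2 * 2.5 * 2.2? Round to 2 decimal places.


Fire spread rate calculation:
R = R0 * wind_factor * slope_factor
= 3.2 * 2.5 * 2.2
= 8 * 2.2
= 17.60 m/min

17.60


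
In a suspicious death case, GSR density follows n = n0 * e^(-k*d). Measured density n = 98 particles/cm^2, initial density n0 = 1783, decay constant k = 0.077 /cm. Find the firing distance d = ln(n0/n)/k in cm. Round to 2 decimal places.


GSR distance calculation:
n0/n = 1783 / 98 = 18.193878
ln(n0/n) = 2.901085
d = 2.901085 / 0.077 = 37.68 cm

37.68


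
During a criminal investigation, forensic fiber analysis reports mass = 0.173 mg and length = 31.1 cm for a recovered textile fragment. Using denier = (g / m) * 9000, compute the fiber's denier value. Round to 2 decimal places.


Denier calculation:
Mass in grams = 0.173 mg / 1000 = 0.000173 g
Length in meters = 31.1 cm / 100 = 0.311 m
Linear density = mass / length = 0.000173 / 0.311 = 0.00055627 g/m
Denier = (g/m) * 9000 = 0.00055627 * 9000 = 5.01

5.01


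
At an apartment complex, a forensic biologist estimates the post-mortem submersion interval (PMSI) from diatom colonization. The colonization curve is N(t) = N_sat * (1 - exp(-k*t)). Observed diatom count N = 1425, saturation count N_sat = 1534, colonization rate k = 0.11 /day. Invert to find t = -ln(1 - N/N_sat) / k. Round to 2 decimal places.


PMSI from diatom colonization curve:
N / N_sat = 1425 / 1534 = 0.928944
1 - N/N_sat = 0.071056
ln(1 - N/N_sat) = -2.644287
t = -ln(1 - N/N_sat) / k = -(-2.644287) / 0.11 = 24.04 days

24.04


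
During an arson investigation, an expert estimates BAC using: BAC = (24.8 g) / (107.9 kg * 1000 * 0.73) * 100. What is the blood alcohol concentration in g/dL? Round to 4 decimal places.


Applying the Widmark formula:
BAC = (dose_g / (body_wt * 1000 * r)) * 100
Denominator = 107.9 * 1000 * 0.73 = 78767
BAC = (24.8 / 78767) * 100
BAC = 0.0315 g/dL

0.0315


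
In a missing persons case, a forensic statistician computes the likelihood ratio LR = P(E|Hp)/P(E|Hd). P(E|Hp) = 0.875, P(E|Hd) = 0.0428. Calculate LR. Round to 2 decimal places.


Likelihood ratio calculation:
LR = P(E|Hp) / P(E|Hd)
LR = 0.875 / 0.0428
LR = 20.44

20.44


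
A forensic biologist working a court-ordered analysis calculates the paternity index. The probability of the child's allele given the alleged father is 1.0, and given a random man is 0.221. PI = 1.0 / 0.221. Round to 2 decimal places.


Paternity Index calculation:
PI = P(allele|father) / P(allele|random)
PI = 1.0 / 0.221
PI = 4.52

4.52


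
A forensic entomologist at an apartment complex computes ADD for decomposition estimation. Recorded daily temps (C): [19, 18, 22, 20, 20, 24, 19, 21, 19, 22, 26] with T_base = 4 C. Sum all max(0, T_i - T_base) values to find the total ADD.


Computing ADD day by day:
Day 1: max(0, 19 - 4) = 15
Day 2: max(0, 18 - 4) = 14
Day 3: max(0, 22 - 4) = 18
Day 4: max(0, 20 - 4) = 16
Day 5: max(0, 20 - 4) = 16
Day 6: max(0, 24 - 4) = 20
Day 7: max(0, 19 - 4) = 15
Day 8: max(0, 21 - 4) = 17
Day 9: max(0, 19 - 4) = 15
Day 10: max(0, 22 - 4) = 18
Day 11: max(0, 26 - 4) = 22
Total ADD = 186

186


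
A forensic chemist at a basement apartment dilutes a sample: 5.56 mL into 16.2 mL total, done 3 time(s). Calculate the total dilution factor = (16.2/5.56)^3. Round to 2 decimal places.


Dilution factor calculation:
Single dilution = V_total / V_sample = 16.2 / 5.56 ≈ 2.913669
Number of dilutions = 3
Total DF = (16.2 / 5.56)^3 (full precision, rounded at the end) = 24.74

24.74


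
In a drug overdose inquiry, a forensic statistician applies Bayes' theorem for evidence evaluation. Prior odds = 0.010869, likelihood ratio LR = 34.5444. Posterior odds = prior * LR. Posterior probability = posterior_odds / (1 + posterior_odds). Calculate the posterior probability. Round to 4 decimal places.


Bayesian evidence evaluation:
Posterior odds = prior_odds * LR = 0.010869 * 34.5444 = 0.3754631
Posterior probability = posterior_odds / (1 + posterior_odds)
= 0.3754631 / (1 + 0.3754631)
= 0.3754631 / 1.3754631
= 0.2730

0.2730


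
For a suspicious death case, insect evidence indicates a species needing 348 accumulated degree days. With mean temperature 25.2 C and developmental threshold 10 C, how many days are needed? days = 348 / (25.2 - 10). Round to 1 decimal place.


Insect development time:
Effective temperature = avg_temp - T_base = 25.2 - 10 = 15.2 C
Days = ADD / effective_temp = 348 / 15.2 = 22.9 days

22.9


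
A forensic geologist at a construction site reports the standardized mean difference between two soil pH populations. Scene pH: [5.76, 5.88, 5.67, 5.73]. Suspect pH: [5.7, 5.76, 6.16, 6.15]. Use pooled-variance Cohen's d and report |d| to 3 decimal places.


Pooled-variance Cohen's d for soil pH comparison:
Scene mean = 23.04 / 4 = 5.76
Suspect mean = 23.77 / 4 = 5.9425
Scene sample variance s_s^2 = 0.0078
Suspect sample variance s_c^2 = 0.060825
Pooled variance = ((n_s-1)*s_s^2 + (n_c-1)*s_c^2) / (n_s + n_c - 2) = 0.034313
Pooled SD = sqrt(0.034313) = 0.185238
Mean difference = -0.1825
|d| = |-0.1825| / 0.185238 = 0.985

0.985


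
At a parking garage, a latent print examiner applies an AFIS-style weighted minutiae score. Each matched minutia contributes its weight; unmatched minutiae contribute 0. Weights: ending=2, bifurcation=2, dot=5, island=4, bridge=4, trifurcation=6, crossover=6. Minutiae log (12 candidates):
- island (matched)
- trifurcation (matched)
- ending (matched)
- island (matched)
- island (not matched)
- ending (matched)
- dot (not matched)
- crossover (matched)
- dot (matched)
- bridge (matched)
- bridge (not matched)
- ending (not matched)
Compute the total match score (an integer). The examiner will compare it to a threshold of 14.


Weighted minutiae match score:
  island: matched, +4 (running total 4)
  trifurcation: matched, +6 (running total 10)
  ending: matched, +2 (running total 12)
  island: matched, +4 (running total 16)
  island: not matched, +0
  ending: matched, +2 (running total 18)
  dot: not matched, +0
  crossover: matched, +6 (running total 24)
  dot: matched, +5 (running total 29)
  bridge: matched, +4 (running total 33)
  bridge: not matched, +0
  ending: not matched, +0
Total score = 33
Threshold = 14; verdict = identification

33


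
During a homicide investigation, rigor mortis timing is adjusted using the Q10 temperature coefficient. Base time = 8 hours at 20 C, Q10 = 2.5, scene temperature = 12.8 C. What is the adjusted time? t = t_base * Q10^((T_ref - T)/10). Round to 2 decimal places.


Rigor mortis time adjustment:
Exponent = (T_ref - T_actual) / 10 = (20 - 12.8) / 10 = 0.72
Q10 factor = 2.5^0.72 = 1.93427
t_adjusted = 8 * 1.93427 = 15.47 hours

15.47


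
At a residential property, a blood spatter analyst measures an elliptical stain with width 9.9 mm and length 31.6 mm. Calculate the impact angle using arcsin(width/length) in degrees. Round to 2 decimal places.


Blood spatter impact angle calculation:
width / length = 9.9 / 31.6 = 0.313291
angle = arcsin(0.313291)
angle = 18.26 degrees

18.26


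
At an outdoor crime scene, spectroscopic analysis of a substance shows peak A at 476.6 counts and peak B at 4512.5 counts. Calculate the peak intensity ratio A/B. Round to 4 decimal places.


Spectral peak ratio:
Peak A = 476.6 counts
Peak B = 4512.5 counts
Ratio = 476.6 / 4512.5 = 0.1056

0.1056


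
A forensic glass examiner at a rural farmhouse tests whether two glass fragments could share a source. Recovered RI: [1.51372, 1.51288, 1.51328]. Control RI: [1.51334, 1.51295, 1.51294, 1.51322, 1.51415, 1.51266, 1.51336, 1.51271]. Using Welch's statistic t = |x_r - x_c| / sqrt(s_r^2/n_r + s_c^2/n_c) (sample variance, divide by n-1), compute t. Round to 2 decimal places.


Welch's t-criterion for glass RI comparison:
Recovered mean = sum / n_r = 4.53988 / 3 = 1.5132933
Control mean = sum / n_c = 12.10533 / 8 = 1.5131663
Recovered sample variance s_r^2 = 1.76533e-07
Control sample variance s_c^2 = 2.28684e-07
Welch SE (unpooled) = sqrt(s_r^2/n_r + s_c^2/n_c) = sqrt(5.88444e-08 + 2.85855e-08) = sqrt(8.74299e-08) = 0.000295685
|mean_r - mean_c| = 0.000127083
t = 0.000127083 / 0.000295685 = 0.43

0.43


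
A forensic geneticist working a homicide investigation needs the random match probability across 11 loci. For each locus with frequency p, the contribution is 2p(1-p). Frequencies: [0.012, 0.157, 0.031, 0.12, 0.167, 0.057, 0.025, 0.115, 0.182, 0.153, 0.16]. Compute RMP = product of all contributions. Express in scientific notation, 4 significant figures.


Computing RMP for 11 loci:
Locus 1: 2 * 0.012 * 0.988 = 0.023712
Locus 2: 2 * 0.157 * 0.843 = 0.264702
Locus 3: 2 * 0.031 * 0.969 = 0.060078
Locus 4: 2 * 0.12 * 0.88 = 0.2112
Locus 5: 2 * 0.167 * 0.833 = 0.278222
Locus 6: 2 * 0.057 * 0.943 = 0.107502
Locus 7: 2 * 0.025 * 0.975 = 0.04875
Locus 8: 2 * 0.115 * 0.885 = 0.20355
Locus 9: 2 * 0.182 * 0.818 = 0.297752
Locus 10: 2 * 0.153 * 0.847 = 0.259182
Locus 11: 2 * 0.16 * 0.84 = 0.2688
RMP = 4.903e-10

4.903e-10


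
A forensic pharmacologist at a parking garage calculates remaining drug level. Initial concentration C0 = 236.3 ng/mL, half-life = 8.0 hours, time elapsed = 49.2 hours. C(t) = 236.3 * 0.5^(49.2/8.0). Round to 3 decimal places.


Drug concentration decay:
Number of half-lives = t / t_half = 49.2 / 8.0 = 6.15
Decay factor = 0.5^6.15 = 0.01408204
C(t) = 236.3 * 0.01408204 = 3.328 ng/mL

3.328


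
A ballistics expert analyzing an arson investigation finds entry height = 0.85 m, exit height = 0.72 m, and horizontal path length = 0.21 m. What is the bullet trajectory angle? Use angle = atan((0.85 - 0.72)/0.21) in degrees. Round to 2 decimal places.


Bullet trajectory angle:
Height difference = 0.85 - 0.72 = 0.13 m
angle = atan(0.13 / 0.21)
angle = atan(0.619048)
angle = 31.76 degrees

31.76


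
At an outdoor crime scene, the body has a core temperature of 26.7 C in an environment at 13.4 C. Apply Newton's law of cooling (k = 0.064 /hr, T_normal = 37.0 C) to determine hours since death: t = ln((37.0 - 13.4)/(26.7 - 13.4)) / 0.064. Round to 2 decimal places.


Using Newton's law of cooling:
t = ln((T_normal - T_ambient) / (T_body - T_ambient)) / k
T_normal - T_ambient = 23.6
T_body - T_ambient = 13.3
Ratio = 1.774436
ln(ratio) = 0.573483
t = 0.573483 / 0.064 = 8.96 hours

8.96


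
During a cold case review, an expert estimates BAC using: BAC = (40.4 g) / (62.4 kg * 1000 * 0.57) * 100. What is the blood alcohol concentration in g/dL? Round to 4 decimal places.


Applying the Widmark formula:
BAC = (dose_g / (body_wt * 1000 * r)) * 100
Denominator = 62.4 * 1000 * 0.57 = 35568
BAC = (40.4 / 35568) * 100
BAC = 0.1136 g/dL

0.1136


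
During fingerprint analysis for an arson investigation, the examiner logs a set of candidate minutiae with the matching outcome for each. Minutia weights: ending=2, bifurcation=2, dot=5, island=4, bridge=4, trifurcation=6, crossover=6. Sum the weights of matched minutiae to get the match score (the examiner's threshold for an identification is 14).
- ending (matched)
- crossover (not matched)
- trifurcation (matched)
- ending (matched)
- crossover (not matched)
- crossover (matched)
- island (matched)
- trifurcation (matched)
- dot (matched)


Weighted minutiae match score:
  ending: matched, +2 (running total 2)
  crossover: not matched, +0
  trifurcation: matched, +6 (running total 8)
  ending: matched, +2 (running total 10)
  crossover: not matched, +0
  crossover: matched, +6 (running total 16)
  island: matched, +4 (running total 20)
  trifurcation: matched, +6 (running total 26)
  dot: matched, +5 (running total 31)
Total score = 31
Threshold = 14; verdict = identification

31


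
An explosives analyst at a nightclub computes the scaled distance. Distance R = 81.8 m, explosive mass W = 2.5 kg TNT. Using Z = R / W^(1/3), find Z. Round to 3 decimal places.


Scaled distance calculation:
W^(1/3) = 2.5^(1/3) = 1.357209
Z = R / W^(1/3) = 81.8 / 1.357209
Z = 60.271 m/kg^(1/3)

60.271


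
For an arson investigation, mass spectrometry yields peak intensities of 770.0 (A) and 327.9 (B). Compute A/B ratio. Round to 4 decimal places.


Spectral peak ratio:
Peak A = 770.0 counts
Peak B = 327.9 counts
Ratio = 770.0 / 327.9 = 2.3483

2.3483


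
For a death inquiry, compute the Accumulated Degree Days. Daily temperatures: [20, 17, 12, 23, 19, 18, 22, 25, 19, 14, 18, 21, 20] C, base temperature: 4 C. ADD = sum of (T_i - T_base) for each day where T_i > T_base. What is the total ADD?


Computing ADD day by day:
Day 1: max(0, 20 - 4) = 16
Day 2: max(0, 17 - 4) = 13
Day 3: max(0, 12 - 4) = 8
Day 4: max(0, 23 - 4) = 19
Day 5: max(0, 19 - 4) = 15
Day 6: max(0, 18 - 4) = 14
Day 7: max(0, 22 - 4) = 18
Day 8: max(0, 25 - 4) = 21
Day 9: max(0, 19 - 4) = 15
Day 10: max(0, 14 - 4) = 10
Day 11: max(0, 18 - 4) = 14
Day 12: max(0, 21 - 4) = 17
Day 13: max(0, 20 - 4) = 16
Total ADD = 196

196


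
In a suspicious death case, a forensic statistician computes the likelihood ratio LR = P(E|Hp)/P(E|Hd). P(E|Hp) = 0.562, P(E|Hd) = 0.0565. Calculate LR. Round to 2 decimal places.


Likelihood ratio calculation:
LR = P(E|Hp) / P(E|Hd)
LR = 0.562 / 0.0565
LR = 9.95

9.95


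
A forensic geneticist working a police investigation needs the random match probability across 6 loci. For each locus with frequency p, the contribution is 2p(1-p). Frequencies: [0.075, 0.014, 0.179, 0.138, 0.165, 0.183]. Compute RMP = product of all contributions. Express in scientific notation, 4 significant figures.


Computing RMP for 6 loci:
Locus 1: 2 * 0.075 * 0.925 = 0.13875
Locus 2: 2 * 0.014 * 0.986 = 0.027608
Locus 3: 2 * 0.179 * 0.821 = 0.293918
Locus 4: 2 * 0.138 * 0.862 = 0.237912
Locus 5: 2 * 0.165 * 0.835 = 0.27555
Locus 6: 2 * 0.183 * 0.817 = 0.299022
RMP = 2.207e-05

2.207e-05


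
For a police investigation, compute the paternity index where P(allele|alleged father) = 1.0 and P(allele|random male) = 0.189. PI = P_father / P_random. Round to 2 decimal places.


Paternity Index calculation:
PI = P(allele|father) / P(allele|random)
PI = 1.0 / 0.189
PI = 5.29

5.29


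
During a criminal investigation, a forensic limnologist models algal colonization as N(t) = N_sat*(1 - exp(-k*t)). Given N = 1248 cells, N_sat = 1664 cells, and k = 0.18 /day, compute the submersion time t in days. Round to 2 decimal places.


PMSI from diatom colonization curve:
N / N_sat = 1248 / 1664 = 0.75
1 - N/N_sat = 0.25
ln(1 - N/N_sat) = -1.386294
t = -ln(1 - N/N_sat) / k = -(-1.386294) / 0.18 = 7.70 days

7.70


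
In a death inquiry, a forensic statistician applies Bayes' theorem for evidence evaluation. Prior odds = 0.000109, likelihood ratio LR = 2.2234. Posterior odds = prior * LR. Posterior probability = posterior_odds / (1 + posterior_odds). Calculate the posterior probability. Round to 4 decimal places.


Bayesian evidence evaluation:
Posterior odds = prior_odds * LR = 0.000109 * 2.2234 = 0.0002423506
Posterior probability = posterior_odds / (1 + posterior_odds)
= 0.0002423506 / (1 + 0.0002423506)
= 0.0002423506 / 1.0002423506
= 0.0002

0.0002


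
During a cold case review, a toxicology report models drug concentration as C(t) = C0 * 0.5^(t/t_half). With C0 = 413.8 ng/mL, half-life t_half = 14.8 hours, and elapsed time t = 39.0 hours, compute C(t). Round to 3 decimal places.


Drug concentration decay:
Number of half-lives = t / t_half = 39.0 / 14.8 = 2.635135
Decay factor = 0.5^2.635135 = 0.16097014
C(t) = 413.8 * 0.16097014 = 66.609 ng/mL

66.609


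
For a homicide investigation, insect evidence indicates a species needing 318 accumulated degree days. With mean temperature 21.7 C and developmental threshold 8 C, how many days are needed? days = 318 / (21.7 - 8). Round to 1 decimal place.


Insect development time:
Effective temperature = avg_temp - T_base = 21.7 - 8 = 13.7 C
Days = ADD / effective_temp = 318 / 13.7 = 23.2 days

23.2


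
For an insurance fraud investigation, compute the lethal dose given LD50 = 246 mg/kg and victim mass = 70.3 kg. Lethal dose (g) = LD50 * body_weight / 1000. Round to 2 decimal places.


Lethal dose calculation:
Lethal dose = LD50 * body_weight / 1000
= 246 * 70.3 / 1000
= 17293.8 / 1000
= 17.29 g

17.29


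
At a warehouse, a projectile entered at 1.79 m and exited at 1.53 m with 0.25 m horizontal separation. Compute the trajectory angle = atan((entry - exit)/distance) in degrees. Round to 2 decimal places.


Bullet trajectory angle:
Height difference = 1.79 - 1.53 = 0.26 m
angle = atan(0.26 / 0.25)
angle = atan(1.04)
angle = 46.12 degrees

46.12


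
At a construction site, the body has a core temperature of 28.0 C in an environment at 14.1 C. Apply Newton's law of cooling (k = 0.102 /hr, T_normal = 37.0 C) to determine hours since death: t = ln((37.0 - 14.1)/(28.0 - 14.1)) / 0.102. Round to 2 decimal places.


Using Newton's law of cooling:
t = ln((T_normal - T_ambient) / (T_body - T_ambient)) / k
T_normal - T_ambient = 22.9
T_body - T_ambient = 13.9
Ratio = 1.647482
ln(ratio) = 0.499248
t = 0.499248 / 0.102 = 4.89 hours

4.89


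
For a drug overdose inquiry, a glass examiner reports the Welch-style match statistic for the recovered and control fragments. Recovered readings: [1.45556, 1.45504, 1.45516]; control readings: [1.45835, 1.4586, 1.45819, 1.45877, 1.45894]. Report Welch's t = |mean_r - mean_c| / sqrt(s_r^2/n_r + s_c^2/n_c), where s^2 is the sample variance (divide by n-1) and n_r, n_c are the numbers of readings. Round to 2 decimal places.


Welch's t-criterion for glass RI comparison:
Recovered mean = sum / n_r = 4.36576 / 3 = 1.4552533
Control mean = sum / n_c = 7.29285 / 5 = 1.45857
Recovered sample variance s_r^2 = 7.41333e-08
Control sample variance s_c^2 = 9.265e-08
Welch SE (unpooled) = sqrt(s_r^2/n_r + s_c^2/n_c) = sqrt(2.47111e-08 + 1.853e-08) = sqrt(4.32411e-08) = 0.000207945
|mean_r - mean_c| = 0.00331667
t = 0.00331667 / 0.000207945 = 15.95

15.95


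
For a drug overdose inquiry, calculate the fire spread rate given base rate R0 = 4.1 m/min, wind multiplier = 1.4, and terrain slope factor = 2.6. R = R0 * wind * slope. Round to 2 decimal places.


Fire spread rate calculation:
R = R0 * wind_factor * slope_factor
= 4.1 * 1.4 * 2.6
= 5.74 * 2.6
= 14.92 m/min

14.92


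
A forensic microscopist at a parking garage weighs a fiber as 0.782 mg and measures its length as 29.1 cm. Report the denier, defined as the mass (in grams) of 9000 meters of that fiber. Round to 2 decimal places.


Denier calculation:
Mass in grams = 0.782 mg / 1000 = 0.000782 g
Length in meters = 29.1 cm / 100 = 0.291 m
Linear density = mass / length = 0.000782 / 0.291 = 0.00268729 g/m
Denier = (g/m) * 9000 = 0.00268729 * 9000 = 24.19

24.19


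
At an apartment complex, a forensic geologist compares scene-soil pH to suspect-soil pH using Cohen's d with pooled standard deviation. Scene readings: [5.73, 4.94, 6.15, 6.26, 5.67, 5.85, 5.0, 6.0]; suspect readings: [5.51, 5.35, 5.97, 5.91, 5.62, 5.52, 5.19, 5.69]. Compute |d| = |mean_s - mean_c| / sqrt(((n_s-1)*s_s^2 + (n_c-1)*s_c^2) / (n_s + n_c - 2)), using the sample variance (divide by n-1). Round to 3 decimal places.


Pooled-variance Cohen's d for soil pH comparison:
Scene mean = 45.6 / 8 = 5.7
Suspect mean = 44.76 / 8 = 5.595
Scene sample variance s_s^2 = 0.242571
Suspect sample variance s_c^2 = 0.069486
Pooled variance = ((n_s-1)*s_s^2 + (n_c-1)*s_c^2) / (n_s + n_c - 2) = 0.156029
Pooled SD = sqrt(0.156029) = 0.395005
Mean difference = 0.105
|d| = |0.105| / 0.395005 = 0.266

0.266
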